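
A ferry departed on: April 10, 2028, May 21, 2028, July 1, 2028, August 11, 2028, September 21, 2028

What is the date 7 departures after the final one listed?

The spacing is 41, 41, 41, 41 days — always 41 days.
September 21, 2028 + 41 days = November 1, 2028.
November 1, 2028 + 41 days = December 12, 2028.
December 12, 2028 + 41 days = January 22, 2029.
January 22, 2029 + 41 days = March 4, 2029.
March 4, 2029 + 41 days = April 14, 2029.
April 14, 2029 + 41 days = May 25, 2029.
May 25, 2029 + 41 days = July 5, 2029.

July 5, 2029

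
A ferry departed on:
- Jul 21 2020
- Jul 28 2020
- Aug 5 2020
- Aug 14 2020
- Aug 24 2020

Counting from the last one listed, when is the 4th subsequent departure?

The spacing grows by 1 each time: 7, 8, 9, 10 days.
Next gap: 11 days. Aug 24 2020 + 11 days = Sep 4 2020.
Next gap: 12 days. Sep 4 2020 + 12 days = Sep 16 2020.
Next gap: 13 days. Sep 16 2020 + 13 days = Sep 29 2020.
Next gap: 14 days. Sep 29 2020 + 14 days = Oct 13 2020.

Oct 13 2020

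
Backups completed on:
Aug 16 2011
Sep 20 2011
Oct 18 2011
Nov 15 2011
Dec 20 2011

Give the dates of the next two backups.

All dates are Tuesdays, 35, 28, 28, 35 days apart.
Specifically, the 3rd Tuesday of each month.
3rd Tuesday of January 2012: Jan 17 2012.
February 2012 — 3rd Tuesday is Feb 21 2012.

Jan 17 2012, Feb 21 2012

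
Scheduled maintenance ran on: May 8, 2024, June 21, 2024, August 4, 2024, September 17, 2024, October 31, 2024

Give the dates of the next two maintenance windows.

December 14, 2024; January 27, 2025

The spacing is 44, 44, 44, 44 days — always 44 days.
October 31, 2024 + 44 days = December 14, 2024.
December 14, 2024 + 44 days = January 27, 2025.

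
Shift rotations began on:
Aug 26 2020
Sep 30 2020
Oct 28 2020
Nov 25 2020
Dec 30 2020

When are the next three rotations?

All Wednesdays; the gaps (35, 28, 28, 35) vary with month length.
This is the last Wednesday of each month.
Last Wednesday of January 2021: Jan 27 2021.
February 2021 ends with Wednesday Feb 24 2021.
March 2021 ends with Wednesday Mar 31 2021.

Jan 27 2021, Feb 24 2021, Mar 31 2021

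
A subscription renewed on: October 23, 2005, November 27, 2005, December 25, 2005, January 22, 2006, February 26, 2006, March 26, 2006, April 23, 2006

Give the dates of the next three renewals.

Gaps: 35, 28, 28, 35, 28, 28 days — a mix of 28 and 35. Every date is a Sunday.
Each is the 4th Sunday of its month.
4th Sunday of May 2006: May 28, 2006.
4th Sunday of June 2006: June 25, 2006.
4th Sunday of July 2006: July 23, 2006.

May 28, 2006; June 25, 2006; July 23, 2006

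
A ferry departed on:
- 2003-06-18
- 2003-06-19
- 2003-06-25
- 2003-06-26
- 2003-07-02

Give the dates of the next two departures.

The gap pattern 1, 6, 1, 6 repeats every 2 events.
These are the Wednesdays and Thursdays of each week.
Next Thursday: 2003-07-03.
Next Wednesday: 2003-07-09.

2003-07-03, 2003-07-09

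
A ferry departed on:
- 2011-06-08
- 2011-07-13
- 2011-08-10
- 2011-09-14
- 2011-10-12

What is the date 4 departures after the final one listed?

2012-02-08

Gaps: 35, 28, 35, 28 days — a mix of 28 and 35. Every date is a Wednesday.
Each is the 2nd Wednesday of its month.
2nd Wednesday of November 2011: 2011-11-09.
December 2011 — 2nd Wednesday is 2011-12-14.
2nd Wednesday of January 2012: 2012-01-11.
February 2012 — 2nd Wednesday is 2012-02-08.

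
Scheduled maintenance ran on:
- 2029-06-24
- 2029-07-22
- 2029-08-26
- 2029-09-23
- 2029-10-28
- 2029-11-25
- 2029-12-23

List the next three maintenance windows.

2030-01-27, 2030-02-24, 2030-03-24

All dates are Sundays, 28, 35, 28, 35, 28, 28 days apart.
Specifically, the 4th Sunday of each month.
January 2030 — 4th Sunday is 2030-01-27.
February 2030 — 4th Sunday is 2030-02-24.
March 2030 — 4th Sunday is 2030-03-24.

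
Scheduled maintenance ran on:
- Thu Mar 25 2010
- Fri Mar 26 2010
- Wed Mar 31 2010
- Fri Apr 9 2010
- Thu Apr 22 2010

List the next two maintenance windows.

Intervals are 1, 5, 9, 13 days — an arithmetic progression with common difference 4.
Next gap: 17 days. Thu Apr 22 2010 + 17 days = Sun May 9 2010.
Next gap: 21 days. Sun May 9 2010 + 21 days = Sun May 30 2010.

Sun May 9 2010, Sun May 30 2010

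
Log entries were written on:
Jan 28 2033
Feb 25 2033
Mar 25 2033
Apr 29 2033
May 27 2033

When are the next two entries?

Jun 24 2033, Jul 29 2033

Every date is a Friday; gaps 28, 28, 35, 28 days.
Each is the last Friday of its month (at least one falls on the 29th or later, ruling out '4th Friday').
Last Friday of June 2033: Jun 24 2033.
July 2033 ends with Friday Jul 29 2033.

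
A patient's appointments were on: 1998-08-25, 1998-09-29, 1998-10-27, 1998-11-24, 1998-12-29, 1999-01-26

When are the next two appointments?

1999-02-23, 1999-03-30

These are Tuesdays with 35, 28, 28, 35, 28-day gaps.
Each is the final Tuesday of its month — 1998-09-29 is past the 28th, so '4th Tuesday' doesn't fit.
Last Tuesday of February 1999: 1999-02-23.
Last Tuesday of March 1999: 1999-03-30.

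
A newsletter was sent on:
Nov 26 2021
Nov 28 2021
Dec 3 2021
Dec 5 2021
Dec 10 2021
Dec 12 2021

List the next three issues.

Dec 17 2021, Dec 19 2021, Dec 24 2021

The gap pattern 2, 5, 2, 5, 2 repeats every 2 events.
These are the Fridays and Sundays of each week.
The following Friday is Dec 17 2021.
Next Sunday: Dec 19 2021.
Next Friday: Dec 24 2021.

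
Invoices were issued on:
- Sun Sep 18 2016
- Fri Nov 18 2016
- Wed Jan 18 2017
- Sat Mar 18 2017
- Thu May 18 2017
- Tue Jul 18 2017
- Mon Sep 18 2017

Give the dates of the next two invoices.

Sat Nov 18 2017, Thu Jan 18 2018

The day-of-month is always 18 (61, 61, 59, 61, 61, 62 days between events).
So this recurs on the 18th of every 2 months.
Next: November 2017 → Sat Nov 18 2017.
Next: January 2018 → Thu Jan 18 2018.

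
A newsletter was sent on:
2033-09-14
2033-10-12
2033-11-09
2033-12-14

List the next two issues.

2034-01-11, 2034-02-08

These are Wednesdays at 28- or 35-day spacing (28, 28, 35).
The pattern: 2nd Wednesday of the month.
2nd Wednesday of January 2034: 2034-01-11.
February 2034 — 2nd Wednesday is 2034-02-08.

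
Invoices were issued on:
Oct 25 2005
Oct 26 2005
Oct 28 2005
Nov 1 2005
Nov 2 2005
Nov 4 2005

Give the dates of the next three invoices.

Nov 8 2005, Nov 9 2005, Nov 11 2005

Every event lands on a Tuesday or Wednesday or Friday (gaps cycle 1, 2, 4, 1, 2).
So the schedule is: every Tuesday, Wednesday and Friday.
The following Tuesday is Nov 8 2005.
The following Wednesday is Nov 9 2005.
The following Friday is Nov 11 2005.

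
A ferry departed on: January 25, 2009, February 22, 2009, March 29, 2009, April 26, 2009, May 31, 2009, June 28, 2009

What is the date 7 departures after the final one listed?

These are Sundays with 28, 35, 28, 35, 28-day gaps.
Each is the final Sunday of its month — March 29, 2009 is past the 28th, so '4th Sunday' doesn't fit.
Last Sunday of July 2009: July 26, 2009.
August 2009 ends with Sunday August 30, 2009.
September 2009 ends with Sunday September 27, 2009.
October 2009 ends with Sunday October 25, 2009.
Last Sunday of November 2009: November 29, 2009.
December 2009 ends with Sunday December 27, 2009.
Last Sunday of January 2010: January 31, 2010.

January 31, 2010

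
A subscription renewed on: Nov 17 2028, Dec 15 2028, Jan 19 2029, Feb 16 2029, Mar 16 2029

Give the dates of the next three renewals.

Gaps: 28, 35, 28, 28 days — a mix of 28 and 35. Every date is a Friday.
Each is the 3rd Friday of its month.
3rd Friday of April 2029: Apr 20 2029.
3rd Friday of May 2029: May 18 2029.
3rd Friday of June 2029: Jun 15 2029.

Apr 20 2029, May 18 2029, Jun 15 2029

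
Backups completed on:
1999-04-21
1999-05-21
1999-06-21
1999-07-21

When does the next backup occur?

Gaps: 30, 31, 30 days — not constant. Every event is on the 21st of the month.
Pattern: the 21st of each month.
Next: August 1999 → 1999-08-21.

1999-08-21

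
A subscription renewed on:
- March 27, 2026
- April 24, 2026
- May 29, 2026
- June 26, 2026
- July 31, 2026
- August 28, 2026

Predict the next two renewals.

All Fridays; the gaps (28, 35, 28, 35, 28) vary with month length.
This is the last Friday of each month.
September 2026 ends with Friday September 25, 2026.
Last Friday of October 2026: October 30, 2026.

September 25, 2026; October 30, 2026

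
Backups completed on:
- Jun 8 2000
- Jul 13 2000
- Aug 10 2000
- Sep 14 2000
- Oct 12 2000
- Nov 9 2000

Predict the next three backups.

Dec 14 2000, Jan 11 2001, Feb 8 2001

These are Thursdays at 28- or 35-day spacing (35, 28, 35, 28, 28).
The pattern: 2nd Thursday of the month.
December 2000 — 2nd Thursday is Dec 14 2000.
2nd Thursday of January 2001: Jan 11 2001.
2nd Thursday of February 2001: Feb 8 2001.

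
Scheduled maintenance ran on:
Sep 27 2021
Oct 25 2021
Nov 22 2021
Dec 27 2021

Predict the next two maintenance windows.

All dates are Mondays, 28, 28, 35 days apart.
Specifically, the 4th Monday of each month.
January 2022 — 4th Monday is Jan 24 2022.
February 2022 — 4th Monday is Feb 28 2022.

Jan 24 2022, Feb 28 2022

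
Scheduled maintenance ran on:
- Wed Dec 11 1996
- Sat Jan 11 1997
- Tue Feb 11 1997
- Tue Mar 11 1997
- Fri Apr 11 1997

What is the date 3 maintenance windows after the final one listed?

Each date is the 11th; the gaps (31, 31, 28, 31) track the month lengths.
The rule is the 11th of each month.
Next: May 1997 → Sun May 11 1997.
Next: June 1997 → Wed Jun 11 1997.
July 1997: Fri Jul 11 1997.

Fri Jul 11 1997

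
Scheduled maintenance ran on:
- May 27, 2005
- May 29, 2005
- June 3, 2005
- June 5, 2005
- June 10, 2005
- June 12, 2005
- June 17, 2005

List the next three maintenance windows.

Gaps: 2, 5, 2, 5, 2, 5 days — not constant, but cyclic with period 2.
The events fall on every Friday and Sunday.
Next Sunday: June 19, 2005.
Next Friday: June 24, 2005.
The following Sunday is June 26, 2005.

June 19, 2005; June 24, 2005; June 26, 2005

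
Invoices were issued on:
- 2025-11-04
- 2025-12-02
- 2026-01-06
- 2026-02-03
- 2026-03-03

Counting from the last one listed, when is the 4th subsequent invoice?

2026-07-07

Gaps: 28, 35, 28, 28 days — a mix of 28 and 35. Every date is a Tuesday.
Each is the 1st Tuesday of its month.
April 2026 — 1st Tuesday is 2026-04-07.
May 2026 — 1st Tuesday is 2026-05-05.
1st Tuesday of June 2026: 2026-06-02.
July 2026 — 1st Tuesday is 2026-07-07.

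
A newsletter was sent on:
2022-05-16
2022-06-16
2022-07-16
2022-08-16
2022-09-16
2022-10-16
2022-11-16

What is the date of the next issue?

2022-12-16

The day-of-month is always 16 (31, 30, 31, 31, 30, 31 days between events).
So this recurs on the 16th of each month.
December 2022: 2022-12-16.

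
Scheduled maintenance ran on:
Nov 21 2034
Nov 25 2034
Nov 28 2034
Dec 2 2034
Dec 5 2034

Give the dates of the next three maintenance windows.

Dec 9 2034, Dec 12 2034, Dec 16 2034

The gap pattern 4, 3, 4, 3 repeats every 2 events.
These are the Tuesdays and Saturdays of each week.
Next Saturday: Dec 9 2034.
Next Tuesday: Dec 12 2034.
Next Saturday: Dec 16 2034.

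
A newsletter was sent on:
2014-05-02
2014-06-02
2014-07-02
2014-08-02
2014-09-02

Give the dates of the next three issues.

2014-10-02, 2014-11-02, 2014-12-02

The day-of-month is always 2 (31, 30, 31, 31 days between events).
So this recurs on the 2nd of each month.
Next: October 2014 → 2014-10-02.
Next: November 2014 → 2014-11-02.
Next: December 2014 → 2014-12-02.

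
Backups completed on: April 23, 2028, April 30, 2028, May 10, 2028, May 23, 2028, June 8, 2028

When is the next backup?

June 27, 2028

Gaps: 7, 10, 13, 16 days — each gap is 3 larger than the previous one.
Next gap: 19 days. June 8, 2028 + 19 days = June 27, 2028.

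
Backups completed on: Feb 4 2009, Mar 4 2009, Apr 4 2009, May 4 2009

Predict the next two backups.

Jun 4 2009, Jul 4 2009

The day-of-month is always 4 (28, 31, 30 days between events).
So this recurs on the 4th of each month.
Next: June 2009 → Jun 4 2009.
Next: July 2009 → Jul 4 2009.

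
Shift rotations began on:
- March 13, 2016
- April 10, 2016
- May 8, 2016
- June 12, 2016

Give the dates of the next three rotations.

Gaps: 28, 28, 35 days — a mix of 28 and 35. Every date is a Sunday.
Each is the 2nd Sunday of its month.
2nd Sunday of July 2016: July 10, 2016.
2nd Sunday of August 2016: August 14, 2016.
September 2016 — 2nd Sunday is September 11, 2016.

July 10, 2016; August 14, 2016; September 11, 2016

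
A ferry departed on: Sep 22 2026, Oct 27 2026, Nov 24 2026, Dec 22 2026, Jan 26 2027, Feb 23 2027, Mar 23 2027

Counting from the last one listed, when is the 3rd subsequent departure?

All dates are Tuesdays, 35, 28, 28, 35, 28, 28 days apart.
Specifically, the 4th Tuesday of each month.
4th Tuesday of April 2027: Apr 27 2027.
May 2027 — 4th Tuesday is May 25 2027.
4th Tuesday of June 2027: Jun 22 2027.

Jun 22 2027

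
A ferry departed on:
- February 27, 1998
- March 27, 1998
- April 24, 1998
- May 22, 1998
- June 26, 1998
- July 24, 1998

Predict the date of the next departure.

Gaps: 28, 28, 28, 35, 28 days — a mix of 28 and 35. Every date is a Friday.
Each is the 4th Friday of its month.
August 1998 — 4th Friday is August 28, 1998.

August 28, 1998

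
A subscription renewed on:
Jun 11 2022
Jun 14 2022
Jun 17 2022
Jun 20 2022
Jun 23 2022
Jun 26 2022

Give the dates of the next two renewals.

Gaps between consecutive events: 3, 3, 3, 3, 3 days — a constant 3-day interval.
Jun 26 2022 + 3 days = Jun 29 2022.
Jun 29 2022 + 3 days = Jul 2 2022.

Jun 29 2022, Jul 2 2022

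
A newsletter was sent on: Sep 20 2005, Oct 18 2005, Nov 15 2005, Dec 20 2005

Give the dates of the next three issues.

Jan 17 2006, Feb 21 2006, Mar 21 2006

All dates are Tuesdays, 28, 28, 35 days apart.
Specifically, the 3rd Tuesday of each month.
January 2006 — 3rd Tuesday is Jan 17 2006.
February 2006 — 3rd Tuesday is Feb 21 2006.
March 2006 — 3rd Tuesday is Mar 21 2006.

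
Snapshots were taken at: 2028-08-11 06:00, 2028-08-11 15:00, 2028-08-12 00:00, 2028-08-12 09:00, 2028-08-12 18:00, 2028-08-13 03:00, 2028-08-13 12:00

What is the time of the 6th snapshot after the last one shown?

2028-08-15 18:00

The interval is a steady 9 hours (9, 9, 9, 9, 9, 9).
2028-08-13 12:00 + 9 h = 2028-08-13 21:00.
2028-08-13 21:00 + 9 h = 2028-08-14 06:00.
2028-08-14 06:00 + 9 h = 2028-08-14 15:00.
2028-08-14 15:00 + 9 h = 2028-08-15 00:00.
2028-08-15 00:00 + 9 h = 2028-08-15 09:00.
2028-08-15 09:00 + 9 h = 2028-08-15 18:00.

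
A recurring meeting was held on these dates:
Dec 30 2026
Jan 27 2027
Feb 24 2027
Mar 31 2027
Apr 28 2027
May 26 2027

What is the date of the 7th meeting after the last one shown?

Every date is a Wednesday; gaps 28, 28, 35, 28, 28 days.
Each is the last Wednesday of its month (at least one falls on the 29th or later, ruling out '4th Wednesday').
June 2027 ends with Wednesday Jun 30 2027.
July 2027 ends with Wednesday Jul 28 2027.
Last Wednesday of August 2027: Aug 25 2027.
September 2027 ends with Wednesday Sep 29 2027.
October 2027 ends with Wednesday Oct 27 2027.
November 2027 ends with Wednesday Nov 24 2027.
December 2027 ends with Wednesday Dec 29 2027.

Dec 29 2027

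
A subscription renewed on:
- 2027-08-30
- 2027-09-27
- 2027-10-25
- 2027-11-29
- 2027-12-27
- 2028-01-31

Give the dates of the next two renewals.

All Mondays; the gaps (28, 28, 35, 28, 35) vary with month length.
This is the last Monday of each month.
Last Monday of February 2028: 2028-02-28.
March 2028 ends with Monday 2028-03-27.

2028-02-28, 2028-03-27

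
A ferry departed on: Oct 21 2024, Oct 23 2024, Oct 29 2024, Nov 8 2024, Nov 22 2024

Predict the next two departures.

Intervals are 2, 6, 10, 14 days — an arithmetic progression with common difference 4.
Next gap: 18 days. Nov 22 2024 + 18 days = Dec 10 2024.
Next gap: 22 days. Dec 10 2024 + 22 days = Jan 1 2025.

Dec 10 2024, Jan 1 2025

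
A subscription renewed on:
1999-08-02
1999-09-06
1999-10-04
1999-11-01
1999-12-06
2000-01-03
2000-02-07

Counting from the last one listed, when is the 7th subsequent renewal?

These are Mondays at 28- or 35-day spacing (35, 28, 28, 35, 28, 35).
The pattern: 1st Monday of the month.
March 2000 — 1st Monday is 2000-03-06.
1st Monday of April 2000: 2000-04-03.
1st Monday of May 2000: 2000-05-01.
1st Monday of June 2000: 2000-06-05.
July 2000 — 1st Monday is 2000-07-03.
August 2000 — 1st Monday is 2000-08-07.
September 2000 — 1st Monday is 2000-09-04.

2000-09-04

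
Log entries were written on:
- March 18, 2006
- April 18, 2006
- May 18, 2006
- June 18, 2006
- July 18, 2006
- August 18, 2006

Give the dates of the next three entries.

Each date is the 18th; the gaps (31, 30, 31, 30, 31) track the month lengths.
The rule is the 18th of each month.
Next: September 2006 → September 18, 2006.
Next: October 2006 → October 18, 2006.
Next: November 2006 → November 18, 2006.

September 18, 2006; October 18, 2006; November 18, 2006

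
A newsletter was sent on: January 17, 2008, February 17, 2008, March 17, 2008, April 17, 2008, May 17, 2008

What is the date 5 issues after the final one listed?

October 17, 2008

Gaps: 31, 29, 31, 30 days — not constant. Every event is on the 17th of the month.
Pattern: the 17th of each month.
June 2008: June 17, 2008.
July 2008: July 17, 2008.
August 2008: August 17, 2008.
September 2008: September 17, 2008.
October 2008: October 17, 2008.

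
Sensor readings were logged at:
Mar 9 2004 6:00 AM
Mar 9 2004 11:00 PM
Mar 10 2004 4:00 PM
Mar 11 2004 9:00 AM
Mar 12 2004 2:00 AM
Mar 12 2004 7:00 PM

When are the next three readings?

The interval is a steady 17 hours (17, 17, 17, 17, 17).
Mar 12 2004 7:00 PM + 17 h = Mar 13 2004 12:00 PM.
Mar 13 2004 12:00 PM + 17 h = Mar 14 2004 5:00 AM.
Mar 14 2004 5:00 AM + 17 h = Mar 14 2004 10:00 PM.

Mar 13 2004 12:00 PM, Mar 14 2004 5:00 AM, Mar 14 2004 10:00 PM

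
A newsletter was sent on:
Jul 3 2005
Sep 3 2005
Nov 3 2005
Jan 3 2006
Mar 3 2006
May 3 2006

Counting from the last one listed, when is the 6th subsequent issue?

Gaps: 62, 61, 61, 59, 61 days — not constant. Every event is on the 3rd of the month.
Pattern: the 3rd of every 2 months.
Next: July 2006 → Jul 3 2006.
Next: September 2006 → Sep 3 2006.
November 2006: Nov 3 2006.
January 2007: Jan 3 2007.
March 2007: Mar 3 2007.
May 2007: May 3 2007.

May 3 2007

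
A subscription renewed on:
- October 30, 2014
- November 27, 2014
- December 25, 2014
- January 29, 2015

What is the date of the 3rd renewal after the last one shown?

April 30, 2015

These are Thursdays with 28, 28, 35-day gaps.
Each is the final Thursday of its month — October 30, 2014 is past the 28th, so '4th Thursday' doesn't fit.
February 2015 ends with Thursday February 26, 2015.
March 2015 ends with Thursday March 26, 2015.
Last Thursday of April 2015: April 30, 2015.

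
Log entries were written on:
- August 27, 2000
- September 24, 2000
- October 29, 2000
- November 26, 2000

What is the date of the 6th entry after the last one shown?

These are Sundays with 28, 35, 28-day gaps.
Each is the final Sunday of its month — October 29, 2000 is past the 28th, so '4th Sunday' doesn't fit.
Last Sunday of December 2000: December 31, 2000.
Last Sunday of January 2001: January 28, 2001.
February 2001 ends with Sunday February 25, 2001.
Last Sunday of March 2001: March 25, 2001.
April 2001 ends with Sunday April 29, 2001.
Last Sunday of May 2001: May 27, 2001.

May 27, 2001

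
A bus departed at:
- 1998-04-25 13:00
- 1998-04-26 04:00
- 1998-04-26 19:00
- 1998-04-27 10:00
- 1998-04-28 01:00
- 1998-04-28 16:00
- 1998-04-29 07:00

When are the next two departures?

1998-04-29 22:00, 1998-04-30 13:00

Gaps: 15, 15, 15, 15, 15, 15 hours — each event is 15 hours after the previous one.
1998-04-29 07:00 + 15 h = 1998-04-29 22:00.
1998-04-29 22:00 + 15 h = 1998-04-30 13:00.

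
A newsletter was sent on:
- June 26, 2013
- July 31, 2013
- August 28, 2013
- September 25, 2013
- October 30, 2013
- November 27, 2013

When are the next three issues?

Every date is a Wednesday; gaps 35, 28, 28, 35, 28 days.
Each is the last Wednesday of its month (at least one falls on the 29th or later, ruling out '4th Wednesday').
Last Wednesday of December 2013: December 25, 2013.
January 2014 ends with Wednesday January 29, 2014.
Last Wednesday of February 2014: February 26, 2014.

December 25, 2013; January 29, 2014; February 26, 2014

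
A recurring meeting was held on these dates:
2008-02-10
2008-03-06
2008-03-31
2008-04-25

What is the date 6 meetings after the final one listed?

Every event comes 25 days after the last (25, 25, 25).
2008-04-25 + 25 days = 2008-05-20.
2008-05-20 + 25 days = 2008-06-14.
2008-06-14 + 25 days = 2008-07-09.
2008-07-09 + 25 days = 2008-08-03.
2008-08-03 + 25 days = 2008-08-28.
2008-08-28 + 25 days = 2008-09-22.

2008-09-22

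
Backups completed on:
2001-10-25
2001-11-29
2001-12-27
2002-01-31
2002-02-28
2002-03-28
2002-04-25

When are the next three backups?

2002-05-30, 2002-06-27, 2002-07-25

All Thursdays; the gaps (35, 28, 35, 28, 28, 28) vary with month length.
This is the last Thursday of each month.
Last Thursday of May 2002: 2002-05-30.
June 2002 ends with Thursday 2002-06-27.
Last Thursday of July 2002: 2002-07-25.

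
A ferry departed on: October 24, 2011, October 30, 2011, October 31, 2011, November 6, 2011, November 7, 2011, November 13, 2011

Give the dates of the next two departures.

November 14, 2011; November 20, 2011

Every event lands on a Monday or Sunday (gaps cycle 6, 1, 6, 1, 6).
So the schedule is: every Monday and Sunday.
Next Monday: November 14, 2011.
Next Sunday: November 20, 2011.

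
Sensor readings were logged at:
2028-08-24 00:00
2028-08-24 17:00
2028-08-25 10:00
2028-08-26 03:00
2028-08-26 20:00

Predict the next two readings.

2028-08-27 13:00, 2028-08-28 06:00

Spacing: 17, 17, 17, 17 h — constant 17 h.
2028-08-26 20:00 + 17 h = 2028-08-27 13:00.
2028-08-27 13:00 + 17 h = 2028-08-28 06:00.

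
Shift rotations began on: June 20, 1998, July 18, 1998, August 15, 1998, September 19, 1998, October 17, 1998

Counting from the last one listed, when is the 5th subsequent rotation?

Gaps: 28, 28, 35, 28 days — a mix of 28 and 35. Every date is a Saturday.
Each is the 3rd Saturday of its month.
November 1998 — 3rd Saturday is November 21, 1998.
3rd Saturday of December 1998: December 19, 1998.
3rd Saturday of January 1999: January 16, 1999.
February 1999 — 3rd Saturday is February 20, 1999.
March 1999 — 3rd Saturday is March 20, 1999.

March 20, 1999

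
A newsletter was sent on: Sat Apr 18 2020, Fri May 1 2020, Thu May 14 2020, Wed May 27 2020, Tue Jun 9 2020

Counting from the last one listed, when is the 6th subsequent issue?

Gaps between consecutive events: 13, 13, 13, 13 days — a constant 13-day interval.
Tue Jun 9 2020 + 13 days = Mon Jun 22 2020.
Mon Jun 22 2020 + 13 days = Sun Jul 5 2020.
Sun Jul 5 2020 + 13 days = Sat Jul 18 2020.
Sat Jul 18 2020 + 13 days = Fri Jul 31 2020.
Fri Jul 31 2020 + 13 days = Thu Aug 13 2020.
Thu Aug 13 2020 + 13 days = Wed Aug 26 2020.

Wed Aug 26 2020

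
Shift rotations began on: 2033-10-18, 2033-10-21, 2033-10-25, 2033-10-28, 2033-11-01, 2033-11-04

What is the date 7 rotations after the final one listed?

Every event lands on a Tuesday or Friday (gaps cycle 3, 4, 3, 4, 3).
So the schedule is: every Tuesday and Friday.
Next Tuesday: 2033-11-08.
Next Friday: 2033-11-11.
The following Tuesday is 2033-11-15.
The following Friday is 2033-11-18.
Next Tuesday: 2033-11-22.
The following Friday is 2033-11-25.
Next Tuesday: 2033-11-29.

2033-11-29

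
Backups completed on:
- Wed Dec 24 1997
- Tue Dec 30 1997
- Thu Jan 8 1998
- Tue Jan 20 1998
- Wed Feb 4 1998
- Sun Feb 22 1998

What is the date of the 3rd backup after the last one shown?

Gaps: 6, 9, 12, 15, 18 days — each gap is 3 larger than the previous one.
Next gap: 21 days. Sun Feb 22 1998 + 21 days = Sun Mar 15 1998.
Next gap: 24 days. Sun Mar 15 1998 + 24 days = Wed Apr 8 1998.
Next gap: 27 days. Wed Apr 8 1998 + 27 days = Tue May 5 1998.

Tue May 5 1998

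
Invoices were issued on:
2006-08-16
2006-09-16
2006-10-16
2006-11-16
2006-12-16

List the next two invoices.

Each date is the 16th; the gaps (31, 30, 31, 30) track the month lengths.
The rule is the 16th of each month.
January 2007: 2007-01-16.
Next: February 2007 → 2007-02-16.

2007-01-16, 2007-02-16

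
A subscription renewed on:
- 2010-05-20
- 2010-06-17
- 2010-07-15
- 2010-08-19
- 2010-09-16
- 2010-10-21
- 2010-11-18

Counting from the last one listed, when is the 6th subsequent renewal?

2011-05-19

Gaps: 28, 28, 35, 28, 35, 28 days — a mix of 28 and 35. Every date is a Thursday.
Each is the 3rd Thursday of its month.
3rd Thursday of December 2010: 2010-12-16.
January 2011 — 3rd Thursday is 2011-01-20.
3rd Thursday of February 2011: 2011-02-17.
March 2011 — 3rd Thursday is 2011-03-17.
3rd Thursday of April 2011: 2011-04-21.
3rd Thursday of May 2011: 2011-05-19.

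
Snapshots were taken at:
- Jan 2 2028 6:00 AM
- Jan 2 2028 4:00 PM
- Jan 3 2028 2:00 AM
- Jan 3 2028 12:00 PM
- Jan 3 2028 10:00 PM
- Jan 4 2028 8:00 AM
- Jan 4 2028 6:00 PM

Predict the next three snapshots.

Jan 5 2028 4:00 AM, Jan 5 2028 2:00 PM, Jan 6 2028 12:00 AM

Gaps: 10, 10, 10, 10, 10, 10 hours — each event is 10 hours after the previous one.
Jan 4 2028 6:00 PM + 10 h = Jan 5 2028 4:00 AM.
Jan 5 2028 4:00 AM + 10 h = Jan 5 2028 2:00 PM.
Jan 5 2028 2:00 PM + 10 h = Jan 6 2028 12:00 AM.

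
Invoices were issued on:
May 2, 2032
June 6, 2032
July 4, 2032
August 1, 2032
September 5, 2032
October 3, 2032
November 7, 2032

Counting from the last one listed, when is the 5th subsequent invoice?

All dates are Sundays, 35, 28, 28, 35, 28, 35 days apart.
Specifically, the 1st Sunday of each month.
1st Sunday of December 2032: December 5, 2032.
January 2033 — 1st Sunday is January 2, 2033.
1st Sunday of February 2033: February 6, 2033.
March 2033 — 1st Sunday is March 6, 2033.
1st Sunday of April 2033: April 3, 2033.

April 3, 2033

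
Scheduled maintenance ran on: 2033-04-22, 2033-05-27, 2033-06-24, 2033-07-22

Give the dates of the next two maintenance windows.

Gaps: 35, 28, 28 days — a mix of 28 and 35. Every date is a Friday.
Each is the 4th Friday of its month.
4th Friday of August 2033: 2033-08-26.
4th Friday of September 2033: 2033-09-23.

2033-08-26, 2033-09-23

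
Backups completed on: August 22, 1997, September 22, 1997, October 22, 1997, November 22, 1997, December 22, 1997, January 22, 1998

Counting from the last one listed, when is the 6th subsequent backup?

The day-of-month is always 22 (31, 30, 31, 30, 31 days between events).
So this recurs on the 22nd of each month.
Next: February 1998 → February 22, 1998.
March 1998: March 22, 1998.
Next: April 1998 → April 22, 1998.
May 1998: May 22, 1998.
Next: June 1998 → June 22, 1998.
Next: July 1998 → July 22, 1998.

July 22, 1998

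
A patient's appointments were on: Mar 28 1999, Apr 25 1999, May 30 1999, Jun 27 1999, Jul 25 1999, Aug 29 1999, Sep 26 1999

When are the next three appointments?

Oct 31 1999, Nov 28 1999, Dec 26 1999

These are Sundays with 28, 35, 28, 28, 35, 28-day gaps.
Each is the final Sunday of its month — May 30 1999 is past the 28th, so '4th Sunday' doesn't fit.
Last Sunday of October 1999: Oct 31 1999.
Last Sunday of November 1999: Nov 28 1999.
December 1999 ends with Sunday Dec 26 1999.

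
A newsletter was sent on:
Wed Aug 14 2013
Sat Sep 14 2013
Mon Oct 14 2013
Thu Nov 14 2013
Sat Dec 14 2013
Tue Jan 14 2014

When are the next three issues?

Fri Feb 14 2014, Fri Mar 14 2014, Mon Apr 14 2014

The day-of-month is always 14 (31, 30, 31, 30, 31 days between events).
So this recurs on the 14th of each month.
Next: February 2014 → Fri Feb 14 2014.
March 2014: Fri Mar 14 2014.
Next: April 2014 → Mon Apr 14 2014.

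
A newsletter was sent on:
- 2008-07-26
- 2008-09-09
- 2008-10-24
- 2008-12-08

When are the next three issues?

2009-01-22, 2009-03-08, 2009-04-22

Every event comes 45 days after the last (45, 45, 45).
2008-12-08 + 45 days = 2009-01-22.
2009-01-22 + 45 days = 2009-03-08.
2009-03-08 + 45 days = 2009-04-22.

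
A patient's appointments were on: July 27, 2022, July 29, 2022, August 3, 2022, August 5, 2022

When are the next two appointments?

Gaps: 2, 5, 2 days — not constant, but cyclic with period 2.
The events fall on every Wednesday and Friday.
Next Wednesday: August 10, 2022.
The following Friday is August 12, 2022.

August 10, 2022; August 12, 2022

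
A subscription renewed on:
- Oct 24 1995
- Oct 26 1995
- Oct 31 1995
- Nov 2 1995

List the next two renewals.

Gaps: 2, 5, 2 days — not constant, but cyclic with period 2.
The events fall on every Tuesday and Thursday.
The following Tuesday is Nov 7 1995.
Next Thursday: Nov 9 1995.

Nov 7 1995, Nov 9 1995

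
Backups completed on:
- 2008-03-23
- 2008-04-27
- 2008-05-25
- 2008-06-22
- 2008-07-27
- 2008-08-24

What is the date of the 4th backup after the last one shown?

These are Sundays at 28- or 35-day spacing (35, 28, 28, 35, 28).
The pattern: 4th Sunday of the month.
September 2008 — 4th Sunday is 2008-09-28.
October 2008 — 4th Sunday is 2008-10-26.
4th Sunday of November 2008: 2008-11-23.
December 2008 — 4th Sunday is 2008-12-28.

2008-12-28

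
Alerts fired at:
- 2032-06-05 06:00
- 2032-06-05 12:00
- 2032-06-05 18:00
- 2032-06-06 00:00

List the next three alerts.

The interval is a steady 6 hours (6, 6, 6).
2032-06-06 00:00 + 6 h = 2032-06-06 06:00.
2032-06-06 06:00 + 6 h = 2032-06-06 12:00.
2032-06-06 12:00 + 6 h = 2032-06-06 18:00.

2032-06-06 06:00, 2032-06-06 12:00, 2032-06-06 18:00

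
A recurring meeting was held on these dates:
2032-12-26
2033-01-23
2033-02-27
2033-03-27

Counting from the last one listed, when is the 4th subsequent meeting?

These are Sundays at 28- or 35-day spacing (28, 35, 28).
The pattern: 4th Sunday of the month.
April 2033 — 4th Sunday is 2033-04-24.
May 2033 — 4th Sunday is 2033-05-22.
June 2033 — 4th Sunday is 2033-06-26.
4th Sunday of July 2033: 2033-07-24.

2033-07-24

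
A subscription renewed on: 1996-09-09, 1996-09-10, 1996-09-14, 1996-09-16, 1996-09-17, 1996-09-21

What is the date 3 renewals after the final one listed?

The gap pattern 1, 4, 2, 1, 4 repeats every 3 events.
These are the Mondays, Tuesdays and Saturdays of each week.
Next Monday: 1996-09-23.
Next Tuesday: 1996-09-24.
Next Saturday: 1996-09-28.

1996-09-28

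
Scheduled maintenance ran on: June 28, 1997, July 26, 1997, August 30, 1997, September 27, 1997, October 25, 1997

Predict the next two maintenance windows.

November 29, 1997; December 27, 1997

These are Saturdays with 28, 35, 28, 28-day gaps.
Each is the final Saturday of its month — August 30, 1997 is past the 28th, so '4th Saturday' doesn't fit.
Last Saturday of November 1997: November 29, 1997.
December 1997 ends with Saturday December 27, 1997.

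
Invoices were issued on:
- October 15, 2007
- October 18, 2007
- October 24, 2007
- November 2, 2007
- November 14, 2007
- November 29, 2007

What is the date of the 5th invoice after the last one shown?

Gaps: 3, 6, 9, 12, 15 days — each gap is 3 larger than the previous one.
Next gap: 18 days. November 29, 2007 + 18 days = December 17, 2007.
Next gap: 21 days. December 17, 2007 + 21 days = January 7, 2008.
Next gap: 24 days. January 7, 2008 + 24 days = January 31, 2008.
Next gap: 27 days. January 31, 2008 + 27 days = February 27, 2008.
Next gap: 30 days. February 27, 2008 + 30 days = March 28, 2008.

March 28, 2008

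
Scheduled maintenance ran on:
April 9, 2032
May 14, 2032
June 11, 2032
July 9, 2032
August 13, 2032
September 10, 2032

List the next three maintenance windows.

October 8, 2032; November 12, 2032; December 10, 2032

Gaps: 35, 28, 28, 35, 28 days — a mix of 28 and 35. Every date is a Friday.
Each is the 2nd Friday of its month.
2nd Friday of October 2032: October 8, 2032.
2nd Friday of November 2032: November 12, 2032.
December 2032 — 2nd Friday is December 10, 2032.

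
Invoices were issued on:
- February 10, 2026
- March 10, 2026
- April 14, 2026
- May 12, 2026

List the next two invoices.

Gaps: 28, 35, 28 days — a mix of 28 and 35. Every date is a Tuesday.
Each is the 2nd Tuesday of its month.
2nd Tuesday of June 2026: June 9, 2026.
July 2026 — 2nd Tuesday is July 14, 2026.

June 9, 2026; July 14, 2026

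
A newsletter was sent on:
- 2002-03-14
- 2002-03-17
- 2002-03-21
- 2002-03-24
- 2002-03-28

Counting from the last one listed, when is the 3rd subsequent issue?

Every event lands on a Thursday or Sunday (gaps cycle 3, 4, 3, 4).
So the schedule is: every Thursday and Sunday.
Next Sunday: 2002-03-31.
Next Thursday: 2002-04-04.
Next Sunday: 2002-04-07.

2002-04-07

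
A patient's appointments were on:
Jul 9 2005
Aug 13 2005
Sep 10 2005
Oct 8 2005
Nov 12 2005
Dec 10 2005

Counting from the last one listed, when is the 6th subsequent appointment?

All dates are Saturdays, 35, 28, 28, 35, 28 days apart.
Specifically, the 2nd Saturday of each month.
January 2006 — 2nd Saturday is Jan 14 2006.
February 2006 — 2nd Saturday is Feb 11 2006.
2nd Saturday of March 2006: Mar 11 2006.
April 2006 — 2nd Saturday is Apr 8 2006.
2nd Saturday of May 2006: May 13 2006.
2nd Saturday of June 2006: Jun 10 2006.

Jun 10 2006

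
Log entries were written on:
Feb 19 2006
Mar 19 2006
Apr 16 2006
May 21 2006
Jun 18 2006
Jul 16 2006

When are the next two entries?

Aug 20 2006, Sep 17 2006

Gaps: 28, 28, 35, 28, 28 days — a mix of 28 and 35. Every date is a Sunday.
Each is the 3rd Sunday of its month.
August 2006 — 3rd Sunday is Aug 20 2006.
September 2006 — 3rd Sunday is Sep 17 2006.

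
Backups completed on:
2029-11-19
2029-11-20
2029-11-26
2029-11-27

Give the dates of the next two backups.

The gap pattern 1, 6, 1 repeats every 2 events.
These are the Mondays and Tuesdays of each week.
The following Monday is 2029-12-03.
Next Tuesday: 2029-12-04.

2029-12-03, 2029-12-04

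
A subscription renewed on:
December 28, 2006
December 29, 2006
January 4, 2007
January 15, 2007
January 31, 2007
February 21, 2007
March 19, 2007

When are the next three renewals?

April 19, 2007; May 25, 2007; July 5, 2007

Intervals are 1, 6, 11, 16, 21, 26 days — an arithmetic progression with common difference 5.
Next gap: 31 days. March 19, 2007 + 31 days = April 19, 2007.
Next gap: 36 days. April 19, 2007 + 36 days = May 25, 2007.
Next gap: 41 days. May 25, 2007 + 41 days = July 5, 2007.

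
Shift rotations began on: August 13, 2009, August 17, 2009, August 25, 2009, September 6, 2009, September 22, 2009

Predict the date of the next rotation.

October 12, 2009

The spacing grows by 4 each time: 4, 8, 12, 16 days.
Next gap: 20 days. September 22, 2009 + 20 days = October 12, 2009.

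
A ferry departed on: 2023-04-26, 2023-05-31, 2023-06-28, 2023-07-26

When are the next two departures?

These are Wednesdays with 35, 28, 28-day gaps.
Each is the final Wednesday of its month — 2023-05-31 is past the 28th, so '4th Wednesday' doesn't fit.
Last Wednesday of August 2023: 2023-08-30.
Last Wednesday of September 2023: 2023-09-27.

2023-08-30, 2023-09-27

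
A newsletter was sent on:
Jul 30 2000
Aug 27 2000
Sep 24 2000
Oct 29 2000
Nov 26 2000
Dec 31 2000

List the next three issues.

Jan 28 2001, Feb 25 2001, Mar 25 2001

These are Sundays with 28, 28, 35, 28, 35-day gaps.
Each is the final Sunday of its month — Jul 30 2000 is past the 28th, so '4th Sunday' doesn't fit.
Last Sunday of January 2001: Jan 28 2001.
Last Sunday of February 2001: Feb 25 2001.
March 2001 ends with Sunday Mar 25 2001.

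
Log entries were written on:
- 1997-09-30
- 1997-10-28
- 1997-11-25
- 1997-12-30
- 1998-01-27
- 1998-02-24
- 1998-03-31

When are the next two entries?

Every date is a Tuesday; gaps 28, 28, 35, 28, 28, 35 days.
Each is the last Tuesday of its month (at least one falls on the 29th or later, ruling out '4th Tuesday').
Last Tuesday of April 1998: 1998-04-28.
May 1998 ends with Tuesday 1998-05-26.

1998-04-28, 1998-05-26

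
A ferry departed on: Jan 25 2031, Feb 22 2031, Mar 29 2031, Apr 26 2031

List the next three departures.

These are Saturdays with 28, 35, 28-day gaps.
Each is the final Saturday of its month — Mar 29 2031 is past the 28th, so '4th Saturday' doesn't fit.
Last Saturday of May 2031: May 31 2031.
Last Saturday of June 2031: Jun 28 2031.
Last Saturday of July 2031: Jul 26 2031.

May 31 2031, Jun 28 2031, Jul 26 2031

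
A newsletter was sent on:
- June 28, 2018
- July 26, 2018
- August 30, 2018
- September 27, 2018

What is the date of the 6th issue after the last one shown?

March 28, 2019

All Thursdays; the gaps (28, 35, 28) vary with month length.
This is the last Thursday of each month.
October 2018 ends with Thursday October 25, 2018.
Last Thursday of November 2018: November 29, 2018.
Last Thursday of December 2018: December 27, 2018.
January 2019 ends with Thursday January 31, 2019.
Last Thursday of February 2019: February 28, 2019.
Last Thursday of March 2019: March 28, 2019.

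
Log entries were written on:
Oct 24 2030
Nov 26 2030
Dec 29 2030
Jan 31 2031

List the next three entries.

Mar 5 2031, Apr 7 2031, May 10 2031

Every event comes 33 days after the last (33, 33, 33).
Jan 31 2031 + 33 days = Mar 5 2031.
Mar 5 2031 + 33 days = Apr 7 2031.
Apr 7 2031 + 33 days = May 10 2031.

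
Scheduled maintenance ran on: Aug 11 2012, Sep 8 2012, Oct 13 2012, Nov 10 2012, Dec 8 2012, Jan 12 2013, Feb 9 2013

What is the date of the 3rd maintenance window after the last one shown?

Gaps: 28, 35, 28, 28, 35, 28 days — a mix of 28 and 35. Every date is a Saturday.
Each is the 2nd Saturday of its month.
March 2013 — 2nd Saturday is Mar 9 2013.
April 2013 — 2nd Saturday is Apr 13 2013.
2nd Saturday of May 2013: May 11 2013.

May 11 2013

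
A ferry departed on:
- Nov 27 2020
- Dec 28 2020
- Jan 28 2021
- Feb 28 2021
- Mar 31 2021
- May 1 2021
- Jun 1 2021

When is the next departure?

Every event comes 31 days after the last (31, 31, 31, 31, 31, 31).
Jun 1 2021 + 31 days = Jul 2 2021.

Jul 2 2021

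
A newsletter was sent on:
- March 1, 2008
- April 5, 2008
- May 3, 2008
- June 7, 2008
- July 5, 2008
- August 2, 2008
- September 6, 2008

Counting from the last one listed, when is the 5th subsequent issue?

February 7, 2009

These are Saturdays at 28- or 35-day spacing (35, 28, 35, 28, 28, 35).
The pattern: 1st Saturday of the month.
October 2008 — 1st Saturday is October 4, 2008.
November 2008 — 1st Saturday is November 1, 2008.
1st Saturday of December 2008: December 6, 2008.
January 2009 — 1st Saturday is January 3, 2009.
February 2009 — 1st Saturday is February 7, 2009.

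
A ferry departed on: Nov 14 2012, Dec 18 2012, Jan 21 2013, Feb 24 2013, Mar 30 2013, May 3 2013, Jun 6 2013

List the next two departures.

Gaps between consecutive events: 34, 34, 34, 34, 34, 34 days — a constant 34-day interval.
Jun 6 2013 + 34 days = Jul 10 2013.
Jul 10 2013 + 34 days = Aug 13 2013.

Jul 10 2013, Aug 13 2013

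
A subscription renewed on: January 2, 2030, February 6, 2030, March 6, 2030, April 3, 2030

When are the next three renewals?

May 1, 2030; June 5, 2030; July 3, 2030

Gaps: 35, 28, 28 days — a mix of 28 and 35. Every date is a Wednesday.
Each is the 1st Wednesday of its month.
May 2030 — 1st Wednesday is May 1, 2030.
June 2030 — 1st Wednesday is June 5, 2030.
1st Wednesday of July 2030: July 3, 2030.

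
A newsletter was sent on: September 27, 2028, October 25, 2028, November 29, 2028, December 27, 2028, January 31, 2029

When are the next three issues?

These are Wednesdays with 28, 35, 28, 35-day gaps.
Each is the final Wednesday of its month — November 29, 2028 is past the 28th, so '4th Wednesday' doesn't fit.
Last Wednesday of February 2029: February 28, 2029.
Last Wednesday of March 2029: March 28, 2029.
Last Wednesday of April 2029: April 25, 2029.

February 28, 2029; March 28, 2029; April 25, 2029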